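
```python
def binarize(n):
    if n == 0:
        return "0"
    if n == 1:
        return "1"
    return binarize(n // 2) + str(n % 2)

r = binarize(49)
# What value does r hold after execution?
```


binarize(49)
= binarize(24) + "1"
= binarize(12) + "0" + "1"
= binarize(6) + "0" + "0" + "1"
= binarize(3) + "0" + "0" + "0" + "1"
= binarize(1) + "1" + "0" + "0" + "0" + "1"
= "1" + "1" + "0" + "0" + "0" + "1"
= "110001"


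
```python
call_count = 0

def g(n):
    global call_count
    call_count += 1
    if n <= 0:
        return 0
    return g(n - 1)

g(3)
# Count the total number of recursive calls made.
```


g(3) calls g(2) calls ... calls g(0)
Total calls: 3 + 1 (for base case) = 4


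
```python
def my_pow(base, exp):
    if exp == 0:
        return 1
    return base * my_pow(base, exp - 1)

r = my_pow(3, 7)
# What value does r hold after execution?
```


my_pow(3, 7)
= 3 * my_pow(3, 6)
= 3 * 3 * my_pow(3, 5)
= 3 * 3 * 3 * my_pow(3, 4)
= 3 * 3 * 3 * 3 * my_pow(3, 3)
= 3 * 3 * 3 * 3 * 3 * my_pow(3, 2)
= 3 * 3 * 3 * 3 * 3 * 3 * my_pow(3, 1)
= 3 * 3 * 3 * 3 * 3 * 3 * 3 * my_pow(3, 0)
= 3 * 3 * 3 * 3 * 3 * 3 * 3 * 1
= 2187


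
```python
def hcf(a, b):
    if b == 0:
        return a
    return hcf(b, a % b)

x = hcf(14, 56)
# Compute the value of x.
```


hcf(14, 56)
= hcf(56, 14 % 56) = hcf(56, 14)
= hcf(14, 56 % 14) = hcf(14, 0)
b == 0, return a = 14


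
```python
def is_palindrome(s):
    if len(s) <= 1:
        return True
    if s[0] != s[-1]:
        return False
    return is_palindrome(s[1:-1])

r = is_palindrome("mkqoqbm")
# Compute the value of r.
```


is_palindrome("mkqoqbm")
"mkqoqbm": s[0]='m' == s[-1]='m' -> is_palindrome("kqoqb")
"kqoqb": s[0]='k' != s[-1]='b' -> False
= False


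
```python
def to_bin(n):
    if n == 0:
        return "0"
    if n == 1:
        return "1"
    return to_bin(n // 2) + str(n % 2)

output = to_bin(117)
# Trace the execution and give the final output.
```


to_bin(117)
= to_bin(58) + "1"
= to_bin(29) + "0" + "1"
= to_bin(14) + "1" + "0" + "1"
= to_bin(7) + "0" + "1" + "0" + "1"
= to_bin(3) + "1" + "0" + "1" + "0" + "1"
= to_bin(1) + "1" + "1" + "0" + "1" + "0" + "1"
= "1" + "1" + "1" + "0" + "1" + "0" + "1"
= "1110101"


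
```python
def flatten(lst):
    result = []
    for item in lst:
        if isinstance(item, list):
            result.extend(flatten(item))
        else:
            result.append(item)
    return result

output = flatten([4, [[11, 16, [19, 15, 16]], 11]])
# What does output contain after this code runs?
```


flatten([4, [[11, 16, [19, 15, 16]], 11]])
Processing each element:
  4 is not a list -> append 4
  [[11, 16, [19, 15, 16]], 11] is a list -> flatten recursively -> [11, 16, 19, 15, 16, 11]
= [4, 11, 16, 19, 15, 16, 11]


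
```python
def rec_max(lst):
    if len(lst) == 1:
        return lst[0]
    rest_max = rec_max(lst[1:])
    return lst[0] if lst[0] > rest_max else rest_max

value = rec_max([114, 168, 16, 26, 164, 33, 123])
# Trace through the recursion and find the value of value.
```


rec_max([114, 168, 16, 26, 164, 33, 123])
= compare 114 with rec_max([168, 16, 26, 164, 33, 123])
= compare 168 with rec_max([16, 26, 164, 33, 123])
= compare 16 with rec_max([26, 164, 33, 123])
= compare 26 with rec_max([164, 33, 123])
= compare 164 with rec_max([33, 123])
= compare 33 with rec_max([123])
Base: rec_max([123]) = 123
compare 33 with 123: max = 123
compare 164 with 123: max = 164
compare 26 with 164: max = 164
compare 16 with 164: max = 164
compare 168 with 164: max = 168
compare 114 with 168: max = 168
= 168


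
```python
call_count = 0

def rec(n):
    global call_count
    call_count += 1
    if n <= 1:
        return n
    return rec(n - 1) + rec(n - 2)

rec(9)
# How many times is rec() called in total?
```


rec(9) calls rec(8) and rec(7); each non-base call branches into two more.
Let C(k) = total number of calls made by rec(k), including the call to rec(k) itself.
Base cases: C(0) = 1, C(1) = 1
Recurrence: C(k) = 1 + C(k-1) + C(k-2)
  C(2) = 1 + C(1) + C(0) = 1 + 1 + 1 = 3
  C(3) = 1 + C(2) + C(1) = 1 + 3 + 1 = 5
  C(4) = 1 + C(3) + C(2) = 1 + 5 + 3 = 9
  C(5) = 1 + C(4) + C(3) = 1 + 9 + 5 = 15
  C(6) = 1 + C(5) + C(4) = 1 + 15 + 9 = 25
  C(7) = 1 + C(6) + C(5) = 1 + 25 + 15 = 41
  C(8) = 1 + C(7) + C(6) = 1 + 41 + 25 = 67
  C(9) = 1 + C(8) + C(7) = 1 + 67 + 41 = 109
Total calls = C(9) = 109


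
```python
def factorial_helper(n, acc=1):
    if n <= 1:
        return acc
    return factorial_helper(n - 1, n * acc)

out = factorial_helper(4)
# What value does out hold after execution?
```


factorial_helper(4, 1)
= factorial_helper(3, 4 * 1) = factorial_helper(3, 4)
= factorial_helper(2, 3 * 4) = factorial_helper(2, 12)
= factorial_helper(1, 2 * 12) = factorial_helper(1, 24)
n <= 1, return acc = 24


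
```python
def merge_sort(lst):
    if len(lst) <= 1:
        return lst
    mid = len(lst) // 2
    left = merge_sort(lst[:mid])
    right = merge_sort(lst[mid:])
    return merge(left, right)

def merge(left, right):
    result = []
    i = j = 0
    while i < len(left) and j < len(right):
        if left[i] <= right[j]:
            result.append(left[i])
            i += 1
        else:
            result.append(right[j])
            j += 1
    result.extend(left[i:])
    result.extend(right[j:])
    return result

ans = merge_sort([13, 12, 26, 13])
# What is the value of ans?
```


merge_sort([13, 12, 26, 13])
Split into [13, 12] and [26, 13]
Left sorted: [12, 13]
Right sorted: [13, 26]
Merge [12, 13] and [13, 26]
= [12, 13, 13, 26]


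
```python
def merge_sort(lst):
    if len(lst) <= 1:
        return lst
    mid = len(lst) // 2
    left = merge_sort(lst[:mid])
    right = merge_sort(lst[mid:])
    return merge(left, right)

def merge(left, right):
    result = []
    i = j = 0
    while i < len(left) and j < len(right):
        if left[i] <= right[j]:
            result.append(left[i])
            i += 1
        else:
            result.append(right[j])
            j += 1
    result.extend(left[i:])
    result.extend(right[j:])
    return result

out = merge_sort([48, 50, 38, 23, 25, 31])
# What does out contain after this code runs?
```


merge_sort([48, 50, 38, 23, 25, 31])
Split into [48, 50, 38] and [23, 25, 31]
Left sorted: [38, 48, 50]
Right sorted: [23, 25, 31]
Merge [38, 48, 50] and [23, 25, 31]
= [23, 25, 31, 38, 48, 50]


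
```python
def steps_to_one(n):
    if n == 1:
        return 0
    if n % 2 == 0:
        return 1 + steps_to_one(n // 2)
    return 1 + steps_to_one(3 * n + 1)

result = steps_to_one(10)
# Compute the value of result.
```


steps_to_one(10)
10 is even -> steps_to_one(5)
5 is odd -> 3*5+1 = 16 -> steps_to_one(16)
16 is even -> steps_to_one(8)
8 is even -> steps_to_one(4)
4 is even -> steps_to_one(2)
2 is even -> steps_to_one(1)
Reached 1 after 6 steps
= 6


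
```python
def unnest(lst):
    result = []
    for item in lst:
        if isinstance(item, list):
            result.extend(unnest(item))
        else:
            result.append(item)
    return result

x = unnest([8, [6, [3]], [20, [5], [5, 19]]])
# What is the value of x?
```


unnest([8, [6, [3]], [20, [5], [5, 19]]])
Processing each element:
  8 is not a list -> append 8
  [6, [3]] is a list -> unnest recursively -> [6, 3]
  [20, [5], [5, 19]] is a list -> unnest recursively -> [20, 5, 5, 19]
= [8, 6, 3, 20, 5, 5, 19]


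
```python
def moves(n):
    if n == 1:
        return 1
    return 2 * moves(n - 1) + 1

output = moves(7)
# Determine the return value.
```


moves(7)
= 2 * moves(6) + 1
= 2 * (2 * moves(5) + 1) + 1
= 2 * (2 * (2 * moves(4) + 1) + 1) + 1
= 2 * (2 * (2 * (2 * moves(3) + 1) + 1) + 1) + 1
= 2 * (2 * (2 * (2 * (2 * moves(2) + 1) + 1) + 1) + 1) + 1
= 2 * (2 * (2 * (2 * (2 * (2 * moves(1) + 1) + 1) + 1) + 1) + 1) + 1
Now compute bottom-up:
moves(1) = 1
moves(2) = 2 * 1 + 1 = 3
moves(3) = 2 * 3 + 1 = 7
moves(4) = 2 * 7 + 1 = 15
moves(5) = 2 * 15 + 1 = 31
moves(6) = 2 * 31 + 1 = 63
moves(7) = 2 * 63 + 1 = 127
= 127


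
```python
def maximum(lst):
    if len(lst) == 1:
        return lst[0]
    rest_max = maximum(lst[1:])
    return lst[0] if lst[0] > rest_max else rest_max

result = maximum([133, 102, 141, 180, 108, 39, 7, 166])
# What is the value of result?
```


maximum([133, 102, 141, 180, 108, 39, 7, 166])
= compare 133 with maximum([102, 141, 180, 108, 39, 7, 166])
= compare 102 with maximum([141, 180, 108, 39, 7, 166])
= compare 141 with maximum([180, 108, 39, 7, 166])
= compare 180 with maximum([108, 39, 7, 166])
= compare 108 with maximum([39, 7, 166])
= compare 39 with maximum([7, 166])
= compare 7 with maximum([166])
Base: maximum([166]) = 166
compare 7 with 166: max = 166
compare 39 with 166: max = 166
compare 108 with 166: max = 166
compare 180 with 166: max = 180
compare 141 with 180: max = 180
compare 102 with 180: max = 180
compare 133 with 180: max = 180
= 180


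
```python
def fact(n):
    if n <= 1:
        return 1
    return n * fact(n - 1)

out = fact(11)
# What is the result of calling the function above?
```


fact(11)
= 11 * fact(10)
= 11 * 10 * fact(9)
= 11 * 10 * 9 * fact(8)
= 11 * 10 * 9 * 8 * fact(7)
= 11 * 10 * 9 * 8 * 7 * fact(6)
= 11 * 10 * 9 * 8 * 7 * 6 * fact(5)
= 11 * 10 * 9 * 8 * 7 * 6 * 5 * fact(4)
= 11 * 10 * 9 * 8 * 7 * 6 * 5 * 4 * fact(3)
= 11 * 10 * 9 * 8 * 7 * 6 * 5 * 4 * 3 * fact(2)
= 11 * 10 * 9 * 8 * 7 * 6 * 5 * 4 * 3 * 2 * fact(1)
= 11 * 10 * 9 * 8 * 7 * 6 * 5 * 4 * 3 * 2 * 1
= 39916800


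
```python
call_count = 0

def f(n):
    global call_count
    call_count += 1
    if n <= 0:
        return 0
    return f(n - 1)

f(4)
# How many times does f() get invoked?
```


f(4) calls f(3) calls ... calls f(0)
Total calls: 4 + 1 (for base case) = 5


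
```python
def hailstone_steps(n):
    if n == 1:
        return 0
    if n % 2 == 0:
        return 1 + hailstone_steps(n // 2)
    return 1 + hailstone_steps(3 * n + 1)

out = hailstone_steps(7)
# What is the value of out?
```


hailstone_steps(7)
7 is odd -> 3*7+1 = 22 -> hailstone_steps(22)
22 is even -> hailstone_steps(11)
11 is odd -> 3*11+1 = 34 -> hailstone_steps(34)
34 is even -> hailstone_steps(17)
17 is odd -> 3*17+1 = 52 -> hailstone_steps(52)
52 is even -> hailstone_steps(26)
26 is even -> hailstone_steps(13)
13 is odd -> 3*13+1 = 40 -> hailstone_steps(40)
40 is even -> hailstone_steps(20)
20 is even -> hailstone_steps(10)
10 is even -> hailstone_steps(5)
5 is odd -> 3*5+1 = 16 -> hailstone_steps(16)
16 is even -> hailstone_steps(8)
8 is even -> hailstone_steps(4)
4 is even -> hailstone_steps(2)
2 is even -> hailstone_steps(1)
Reached 1 after 16 steps
= 16


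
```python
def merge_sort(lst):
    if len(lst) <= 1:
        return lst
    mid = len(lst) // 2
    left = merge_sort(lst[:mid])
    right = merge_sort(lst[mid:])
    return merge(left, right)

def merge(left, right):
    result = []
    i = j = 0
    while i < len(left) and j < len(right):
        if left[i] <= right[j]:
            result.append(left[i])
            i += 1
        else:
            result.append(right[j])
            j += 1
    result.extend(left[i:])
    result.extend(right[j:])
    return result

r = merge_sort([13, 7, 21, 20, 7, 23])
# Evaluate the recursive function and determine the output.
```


merge_sort([13, 7, 21, 20, 7, 23])
Split into [13, 7, 21] and [20, 7, 23]
Left sorted: [7, 13, 21]
Right sorted: [7, 20, 23]
Merge [7, 13, 21] and [7, 20, 23]
= [7, 7, 13, 20, 21, 23]


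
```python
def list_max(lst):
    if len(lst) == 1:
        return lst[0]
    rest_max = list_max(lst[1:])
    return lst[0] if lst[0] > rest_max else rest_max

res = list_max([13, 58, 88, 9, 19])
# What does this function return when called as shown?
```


list_max([13, 58, 88, 9, 19])
= compare 13 with list_max([58, 88, 9, 19])
= compare 58 with list_max([88, 9, 19])
= compare 88 with list_max([9, 19])
= compare 9 with list_max([19])
Base: list_max([19]) = 19
compare 9 with 19: max = 19
compare 88 with 19: max = 88
compare 58 with 88: max = 88
compare 13 with 88: max = 88
= 88


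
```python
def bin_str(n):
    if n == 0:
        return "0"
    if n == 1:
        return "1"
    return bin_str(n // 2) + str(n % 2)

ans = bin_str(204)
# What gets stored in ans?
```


bin_str(204)
= bin_str(102) + "0"
= bin_str(51) + "0" + "0"
= bin_str(25) + "1" + "0" + "0"
= bin_str(12) + "1" + "1" + "0" + "0"
= bin_str(6) + "0" + "1" + "1" + "0" + "0"
= bin_str(3) + "0" + "0" + "1" + "1" + "0" + "0"
= bin_str(1) + "1" + "0" + "0" + "1" + "1" + "0" + "0"
= "1" + "1" + "0" + "0" + "1" + "1" + "0" + "0"
= "11001100"


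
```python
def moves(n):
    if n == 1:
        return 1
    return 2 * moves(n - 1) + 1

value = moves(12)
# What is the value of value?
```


moves(12)
= 2 * moves(11) + 1
= 2 * (2 * moves(10) + 1) + 1
= 2 * (2 * (2 * moves(9) + 1) + 1) + 1
= 2 * (2 * (2 * (2 * moves(8) + 1) + 1) + 1) + 1
= 2 * (2 * (2 * (2 * (2 * moves(7) + 1) + 1) + 1) + 1) + 1
= 2 * (2 * (2 * (2 * (2 * (2 * moves(6) + 1) + 1) + 1) + 1) + 1) + 1
= 2 * (2 * (2 * (2 * (2 * (2 * (2 * moves(5) + 1) + 1) + 1) + 1) + 1) + 1) + 1
= 2 * (2 * (2 * (2 * (2 * (2 * (2 * (2 * moves(4) + 1) + 1) + 1) + 1) + 1) + 1) + 1) + 1
= 2 * (2 * (2 * (2 * (2 * (2 * (2 * (2 * (2 * moves(3) + 1) + 1) + 1) + 1) + 1) + 1) + 1) + 1) + 1
= 2 * (2 * (2 * (2 * (2 * (2 * (2 * (2 * (2 * (2 * moves(2) + 1) + 1) + 1) + 1) + 1) + 1) + 1) + 1) + 1) + 1
= 2 * (2 * (2 * (2 * (2 * (2 * (2 * (2 * (2 * (2 * (2 * moves(1) + 1) + 1) + 1) + 1) + 1) + 1) + 1) + 1) + 1) + 1) + 1
Now compute bottom-up:
moves(1) = 1
moves(2) = 2 * 1 + 1 = 3
moves(3) = 2 * 3 + 1 = 7
moves(4) = 2 * 7 + 1 = 15
moves(5) = 2 * 15 + 1 = 31
moves(6) = 2 * 31 + 1 = 63
moves(7) = 2 * 63 + 1 = 127
moves(8) = 2 * 127 + 1 = 255
moves(9) = 2 * 255 + 1 = 511
moves(10) = 2 * 511 + 1 = 1023
moves(11) = 2 * 1023 + 1 = 2047
moves(12) = 2 * 2047 + 1 = 4095
= 4095


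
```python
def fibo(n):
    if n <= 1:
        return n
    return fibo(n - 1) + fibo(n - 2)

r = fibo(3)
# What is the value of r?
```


fibo(3)
= fibo(2) + fibo(1)
Computing bottom-up: fibo(0)=0, fibo(1)=1, fibo(2)=1, fibo(3)=2
= 2


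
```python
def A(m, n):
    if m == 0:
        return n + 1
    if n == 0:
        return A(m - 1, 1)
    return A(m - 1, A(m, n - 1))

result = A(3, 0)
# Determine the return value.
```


A(3, 0)
n == 0: return A(2, 1)
= A(2, 1) = 5
= 5


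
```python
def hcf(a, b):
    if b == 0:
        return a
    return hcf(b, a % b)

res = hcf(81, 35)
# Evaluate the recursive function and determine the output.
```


hcf(81, 35)
= hcf(35, 81 % 35) = hcf(35, 11)
= hcf(11, 35 % 11) = hcf(11, 2)
= hcf(2, 11 % 2) = hcf(2, 1)
= hcf(1, 2 % 1) = hcf(1, 0)
b == 0, return a = 1


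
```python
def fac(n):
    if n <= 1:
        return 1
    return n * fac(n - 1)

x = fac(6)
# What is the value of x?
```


fac(6)
= 6 * fac(5)
= 6 * 5 * fac(4)
= 6 * 5 * 4 * fac(3)
= 6 * 5 * 4 * 3 * fac(2)
= 6 * 5 * 4 * 3 * 2 * fac(1)
= 6 * 5 * 4 * 3 * 2 * 1
= 720


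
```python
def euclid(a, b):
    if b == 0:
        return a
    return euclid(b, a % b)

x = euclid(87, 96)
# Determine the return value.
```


euclid(87, 96)
= euclid(96, 87 % 96) = euclid(96, 87)
= euclid(87, 96 % 87) = euclid(87, 9)
= euclid(9, 87 % 9) = euclid(9, 6)
= euclid(6, 9 % 6) = euclid(6, 3)
= euclid(3, 6 % 3) = euclid(3, 0)
b == 0, return a = 3


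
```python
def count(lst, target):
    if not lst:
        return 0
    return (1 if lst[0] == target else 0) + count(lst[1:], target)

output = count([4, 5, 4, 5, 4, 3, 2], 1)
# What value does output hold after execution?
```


count([4, 5, 4, 5, 4, 3, 2], 1)
lst[0]=4 != 1: 0 + count([5, 4, 5, 4, 3, 2], 1)
lst[0]=5 != 1: 0 + count([4, 5, 4, 3, 2], 1)
lst[0]=4 != 1: 0 + count([5, 4, 3, 2], 1)
lst[0]=5 != 1: 0 + count([4, 3, 2], 1)
lst[0]=4 != 1: 0 + count([3, 2], 1)
lst[0]=3 != 1: 0 + count([2], 1)
lst[0]=2 != 1: 0 + count([], 1)
= 0


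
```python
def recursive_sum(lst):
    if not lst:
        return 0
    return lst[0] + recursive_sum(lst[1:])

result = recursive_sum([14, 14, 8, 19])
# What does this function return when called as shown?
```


recursive_sum([14, 14, 8, 19])
= 14 + recursive_sum([14, 8, 19])
= 14 + 14 + recursive_sum([8, 19])
= 14 + 14 + 8 + recursive_sum([19])
= 14 + 14 + 8 + 19 + recursive_sum([])
= 14 + 14 + 8 + 19 + 0
= 55


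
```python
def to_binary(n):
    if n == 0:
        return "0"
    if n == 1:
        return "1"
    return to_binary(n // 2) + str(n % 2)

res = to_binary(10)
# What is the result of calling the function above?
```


to_binary(10)
= to_binary(5) + "0"
= to_binary(2) + "1" + "0"
= to_binary(1) + "0" + "1" + "0"
= "1" + "0" + "1" + "0"
= "1010"


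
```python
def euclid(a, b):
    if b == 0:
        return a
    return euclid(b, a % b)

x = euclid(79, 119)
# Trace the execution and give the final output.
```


euclid(79, 119)
= euclid(119, 79 % 119) = euclid(119, 79)
= euclid(79, 119 % 79) = euclid(79, 40)
= euclid(40, 79 % 40) = euclid(40, 39)
= euclid(39, 40 % 39) = euclid(39, 1)
= euclid(1, 39 % 1) = euclid(1, 0)
b == 0, return a = 1


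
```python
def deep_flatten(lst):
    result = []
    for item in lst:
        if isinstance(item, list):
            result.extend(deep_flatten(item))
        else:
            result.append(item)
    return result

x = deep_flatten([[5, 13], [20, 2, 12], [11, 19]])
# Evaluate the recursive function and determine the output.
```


deep_flatten([[5, 13], [20, 2, 12], [11, 19]])
Processing each element:
  [5, 13] is a list -> deep_flatten recursively -> [5, 13]
  [20, 2, 12] is a list -> deep_flatten recursively -> [20, 2, 12]
  [11, 19] is a list -> deep_flatten recursively -> [11, 19]
= [5, 13, 20, 2, 12, 11, 19]


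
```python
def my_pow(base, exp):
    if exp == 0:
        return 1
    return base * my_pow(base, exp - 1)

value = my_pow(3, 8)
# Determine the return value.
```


my_pow(3, 8)
= 3 * my_pow(3, 7)
= 3 * 3 * my_pow(3, 6)
= 3 * 3 * 3 * my_pow(3, 5)
= 3 * 3 * 3 * 3 * my_pow(3, 4)
= 3 * 3 * 3 * 3 * 3 * my_pow(3, 3)
= 3 * 3 * 3 * 3 * 3 * 3 * my_pow(3, 2)
= 3 * 3 * 3 * 3 * 3 * 3 * 3 * my_pow(3, 1)
= 3 * 3 * 3 * 3 * 3 * 3 * 3 * 3 * my_pow(3, 0)
= 3 * 3 * 3 * 3 * 3 * 3 * 3 * 3 * 1
= 6561


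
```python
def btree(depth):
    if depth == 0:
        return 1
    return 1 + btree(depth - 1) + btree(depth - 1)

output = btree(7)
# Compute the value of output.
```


btree(7)
= 1 + btree(6) + btree(6)
= 1 + 2 * btree(6)
btree(k) = 2^(k+1) - 1
btree(0) = 1
btree(1) = 3
btree(2) = 7
btree(3) = 15
btree(4) = 31
btree(7) = 2^8 - 1 = 255


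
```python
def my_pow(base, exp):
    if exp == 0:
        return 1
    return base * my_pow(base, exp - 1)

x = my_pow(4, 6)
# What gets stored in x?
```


my_pow(4, 6)
= 4 * my_pow(4, 5)
= 4 * 4 * my_pow(4, 4)
= 4 * 4 * 4 * my_pow(4, 3)
= 4 * 4 * 4 * 4 * my_pow(4, 2)
= 4 * 4 * 4 * 4 * 4 * my_pow(4, 1)
= 4 * 4 * 4 * 4 * 4 * 4 * my_pow(4, 0)
= 4 * 4 * 4 * 4 * 4 * 4 * 1
= 4096


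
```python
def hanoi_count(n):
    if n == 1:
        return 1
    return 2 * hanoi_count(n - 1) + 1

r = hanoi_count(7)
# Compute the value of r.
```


hanoi_count(7)
= 2 * hanoi_count(6) + 1
= 2 * (2 * hanoi_count(5) + 1) + 1
= 2 * (2 * (2 * hanoi_count(4) + 1) + 1) + 1
= 2 * (2 * (2 * (2 * hanoi_count(3) + 1) + 1) + 1) + 1
= 2 * (2 * (2 * (2 * (2 * hanoi_count(2) + 1) + 1) + 1) + 1) + 1
= 2 * (2 * (2 * (2 * (2 * (2 * hanoi_count(1) + 1) + 1) + 1) + 1) + 1) + 1
Now compute bottom-up:
hanoi_count(1) = 1
hanoi_count(2) = 2 * 1 + 1 = 3
hanoi_count(3) = 2 * 3 + 1 = 7
hanoi_count(4) = 2 * 7 + 1 = 15
hanoi_count(5) = 2 * 15 + 1 = 31
hanoi_count(6) = 2 * 31 + 1 = 63
hanoi_count(7) = 2 * 63 + 1 = 127
= 127


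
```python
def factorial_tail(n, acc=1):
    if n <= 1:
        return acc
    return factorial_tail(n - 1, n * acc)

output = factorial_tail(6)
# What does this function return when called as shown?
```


factorial_tail(6, 1)
= factorial_tail(5, 6 * 1) = factorial_tail(5, 6)
= factorial_tail(4, 5 * 6) = factorial_tail(4, 30)
= factorial_tail(3, 4 * 30) = factorial_tail(3, 120)
= factorial_tail(2, 3 * 120) = factorial_tail(2, 360)
= factorial_tail(1, 2 * 360) = factorial_tail(1, 720)
n <= 1, return acc = 720


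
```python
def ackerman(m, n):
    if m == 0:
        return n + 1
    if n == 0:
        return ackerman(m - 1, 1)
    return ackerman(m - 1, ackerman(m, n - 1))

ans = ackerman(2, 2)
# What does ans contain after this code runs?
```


ackerman(2, 2)
= ackerman(1, ackerman(2, 1))
First compute ackerman(2, 1) = 5
= ackerman(1, 5)
= 7


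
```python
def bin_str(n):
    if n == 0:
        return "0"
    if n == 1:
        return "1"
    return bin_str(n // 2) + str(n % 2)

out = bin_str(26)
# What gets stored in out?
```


bin_str(26)
= bin_str(13) + "0"
= bin_str(6) + "1" + "0"
= bin_str(3) + "0" + "1" + "0"
= bin_str(1) + "1" + "0" + "1" + "0"
= "1" + "1" + "0" + "1" + "0"
= "11010"


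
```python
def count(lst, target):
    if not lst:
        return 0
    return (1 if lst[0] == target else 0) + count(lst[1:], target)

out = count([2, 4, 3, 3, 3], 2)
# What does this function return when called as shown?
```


count([2, 4, 3, 3, 3], 2)
lst[0]=2 == 2: 1 + count([4, 3, 3, 3], 2)
lst[0]=4 != 2: 0 + count([3, 3, 3], 2)
lst[0]=3 != 2: 0 + count([3, 3], 2)
lst[0]=3 != 2: 0 + count([3], 2)
lst[0]=3 != 2: 0 + count([], 2)
= 1


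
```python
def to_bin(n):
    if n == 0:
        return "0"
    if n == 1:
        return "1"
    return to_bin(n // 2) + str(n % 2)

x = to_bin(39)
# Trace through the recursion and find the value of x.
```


to_bin(39)
= to_bin(19) + "1"
= to_bin(9) + "1" + "1"
= to_bin(4) + "1" + "1" + "1"
= to_bin(2) + "0" + "1" + "1" + "1"
= to_bin(1) + "0" + "0" + "1" + "1" + "1"
= "1" + "0" + "0" + "1" + "1" + "1"
= "100111"


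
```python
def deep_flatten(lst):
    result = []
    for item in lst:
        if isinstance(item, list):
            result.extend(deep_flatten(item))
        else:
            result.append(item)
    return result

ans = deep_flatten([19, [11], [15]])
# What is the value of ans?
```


deep_flatten([19, [11], [15]])
Processing each element:
  19 is not a list -> append 19
  [11] is a list -> deep_flatten recursively -> [11]
  [15] is a list -> deep_flatten recursively -> [15]
= [19, 11, 15]


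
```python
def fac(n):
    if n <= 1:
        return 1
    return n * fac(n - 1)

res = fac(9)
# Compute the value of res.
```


fac(9)
= 9 * fac(8)
= 9 * 8 * fac(7)
= 9 * 8 * 7 * fac(6)
= 9 * 8 * 7 * 6 * fac(5)
= 9 * 8 * 7 * 6 * 5 * fac(4)
= 9 * 8 * 7 * 6 * 5 * 4 * fac(3)
= 9 * 8 * 7 * 6 * 5 * 4 * 3 * fac(2)
= 9 * 8 * 7 * 6 * 5 * 4 * 3 * 2 * fac(1)
= 9 * 8 * 7 * 6 * 5 * 4 * 3 * 2 * 1
= 362880


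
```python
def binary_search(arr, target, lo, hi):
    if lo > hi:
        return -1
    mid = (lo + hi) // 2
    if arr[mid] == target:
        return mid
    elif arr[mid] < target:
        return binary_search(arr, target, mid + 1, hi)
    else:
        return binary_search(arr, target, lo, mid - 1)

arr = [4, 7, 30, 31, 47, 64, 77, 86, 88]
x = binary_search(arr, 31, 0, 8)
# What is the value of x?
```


binary_search(arr, 31, 0, 8)
lo=0, hi=8, mid=4, arr[mid]=47
47 > 31, search left half
lo=0, hi=3, mid=1, arr[mid]=7
7 < 31, search right half
lo=2, hi=3, mid=2, arr[mid]=30
30 < 31, search right half
lo=3, hi=3, mid=3, arr[mid]=31
arr[3] == 31, found at index 3
= 3


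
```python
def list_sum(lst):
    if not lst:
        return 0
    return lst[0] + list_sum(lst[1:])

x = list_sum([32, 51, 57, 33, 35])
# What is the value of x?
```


list_sum([32, 51, 57, 33, 35])
= 32 + list_sum([51, 57, 33, 35])
= 32 + 51 + list_sum([57, 33, 35])
= 32 + 51 + 57 + list_sum([33, 35])
= 32 + 51 + 57 + 33 + list_sum([35])
= 32 + 51 + 57 + 33 + 35 + list_sum([])
= 32 + 51 + 57 + 33 + 35 + 0
= 208


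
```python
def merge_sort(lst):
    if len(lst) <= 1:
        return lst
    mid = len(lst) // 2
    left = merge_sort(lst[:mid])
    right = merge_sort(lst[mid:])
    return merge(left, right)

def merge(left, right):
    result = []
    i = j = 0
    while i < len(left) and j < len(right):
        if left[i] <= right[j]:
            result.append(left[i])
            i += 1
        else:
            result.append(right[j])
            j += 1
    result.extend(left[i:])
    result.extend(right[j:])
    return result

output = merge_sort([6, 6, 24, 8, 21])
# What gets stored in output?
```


merge_sort([6, 6, 24, 8, 21])
Split into [6, 6] and [24, 8, 21]
Left sorted: [6, 6]
Right sorted: [8, 21, 24]
Merge [6, 6] and [8, 21, 24]
= [6, 6, 8, 21, 24]


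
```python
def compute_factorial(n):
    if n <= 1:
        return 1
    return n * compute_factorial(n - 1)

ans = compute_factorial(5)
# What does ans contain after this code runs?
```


compute_factorial(5)
= 5 * compute_factorial(4)
= 5 * 4 * compute_factorial(3)
= 5 * 4 * 3 * compute_factorial(2)
= 5 * 4 * 3 * 2 * compute_factorial(1)
= 5 * 4 * 3 * 2 * 1
= 120


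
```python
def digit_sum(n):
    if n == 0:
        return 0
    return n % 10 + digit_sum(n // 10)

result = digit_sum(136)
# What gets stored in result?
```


digit_sum(136)
= 6 + digit_sum(13)
= 6 + 3 + digit_sum(1)
= 6 + 3 + 1 + digit_sum(0)
= 6 + 3 + 1 + 0
= 10


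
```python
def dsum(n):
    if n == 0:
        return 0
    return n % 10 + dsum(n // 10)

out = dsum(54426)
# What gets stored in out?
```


dsum(54426)
= 6 + dsum(5442)
= 6 + 2 + dsum(544)
= 6 + 2 + 4 + dsum(54)
= 6 + 2 + 4 + 4 + dsum(5)
= 6 + 2 + 4 + 4 + 5 + dsum(0)
= 6 + 2 + 4 + 4 + 5 + 0
= 21


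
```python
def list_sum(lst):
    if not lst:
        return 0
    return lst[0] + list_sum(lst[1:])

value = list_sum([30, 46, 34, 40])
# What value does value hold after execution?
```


list_sum([30, 46, 34, 40])
= 30 + list_sum([46, 34, 40])
= 30 + 46 + list_sum([34, 40])
= 30 + 46 + 34 + list_sum([40])
= 30 + 46 + 34 + 40 + list_sum([])
= 30 + 46 + 34 + 40 + 0
= 150


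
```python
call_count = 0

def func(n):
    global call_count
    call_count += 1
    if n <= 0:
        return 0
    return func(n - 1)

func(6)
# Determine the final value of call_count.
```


func(6) calls func(5) calls ... calls func(0)
Total calls: 6 + 1 (for base case) = 7


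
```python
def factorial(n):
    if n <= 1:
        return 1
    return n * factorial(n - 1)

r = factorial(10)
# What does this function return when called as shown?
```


factorial(10)
= 10 * factorial(9)
= 10 * 9 * factorial(8)
= 10 * 9 * 8 * factorial(7)
= 10 * 9 * 8 * 7 * factorial(6)
= 10 * 9 * 8 * 7 * 6 * factorial(5)
= 10 * 9 * 8 * 7 * 6 * 5 * factorial(4)
= 10 * 9 * 8 * 7 * 6 * 5 * 4 * factorial(3)
= 10 * 9 * 8 * 7 * 6 * 5 * 4 * 3 * factorial(2)
= 10 * 9 * 8 * 7 * 6 * 5 * 4 * 3 * 2 * factorial(1)
= 10 * 9 * 8 * 7 * 6 * 5 * 4 * 3 * 2 * 1
= 3628800


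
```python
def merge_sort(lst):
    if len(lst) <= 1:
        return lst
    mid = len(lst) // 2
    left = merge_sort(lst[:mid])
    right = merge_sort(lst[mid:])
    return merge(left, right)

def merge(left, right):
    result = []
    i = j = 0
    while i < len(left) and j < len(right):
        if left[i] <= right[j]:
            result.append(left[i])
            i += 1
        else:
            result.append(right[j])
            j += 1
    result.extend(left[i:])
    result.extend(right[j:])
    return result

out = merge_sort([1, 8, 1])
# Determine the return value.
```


merge_sort([1, 8, 1])
Split into [1] and [8, 1]
Left sorted: [1]
Right sorted: [1, 8]
Merge [1] and [1, 8]
= [1, 1, 8]


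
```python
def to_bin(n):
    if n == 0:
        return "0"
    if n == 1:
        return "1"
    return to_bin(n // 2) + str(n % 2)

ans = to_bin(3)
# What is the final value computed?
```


to_bin(3)
= to_bin(1) + "1"
= "1" + "1"
= "11"


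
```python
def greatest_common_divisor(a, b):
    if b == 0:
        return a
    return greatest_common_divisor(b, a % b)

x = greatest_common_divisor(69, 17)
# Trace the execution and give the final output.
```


greatest_common_divisor(69, 17)
= greatest_common_divisor(17, 69 % 17) = greatest_common_divisor(17, 1)
= greatest_common_divisor(1, 17 % 1) = greatest_common_divisor(1, 0)
b == 0, return a = 1


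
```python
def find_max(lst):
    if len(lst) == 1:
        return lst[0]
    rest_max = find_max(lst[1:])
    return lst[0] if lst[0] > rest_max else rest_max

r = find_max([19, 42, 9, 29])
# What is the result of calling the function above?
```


find_max([19, 42, 9, 29])
= compare 19 with find_max([42, 9, 29])
= compare 42 with find_max([9, 29])
= compare 9 with find_max([29])
Base: find_max([29]) = 29
compare 9 with 29: max = 29
compare 42 with 29: max = 42
compare 19 with 42: max = 42
= 42


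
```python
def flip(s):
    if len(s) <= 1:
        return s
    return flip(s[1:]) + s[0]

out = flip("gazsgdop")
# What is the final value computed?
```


flip("gazsgdop")
= flip("azsgdop") + "g"
= flip("zsgdop") + "a" + "g"
= flip("sgdop") + "z" + "a" + "g"
= flip("gdop") + "s" + "z" + "a" + "g"
= flip("dop") + "g" + "s" + "z" + "a" + "g"
= flip("op") + "d" + "g" + "s" + "z" + "a" + "g"
= flip("p") + "o" + "d" + "g" + "s" + "z" + "a" + "g"
= "p" + "o" + "d" + "g" + "s" + "z" + "a" + "g"
= "podgszag"


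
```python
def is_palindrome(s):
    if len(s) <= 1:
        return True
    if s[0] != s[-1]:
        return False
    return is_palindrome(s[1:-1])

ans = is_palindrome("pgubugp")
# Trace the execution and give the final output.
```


is_palindrome("pgubugp")
"pgubugp": s[0]='p' == s[-1]='p' -> is_palindrome("gubug")
"gubug": s[0]='g' == s[-1]='g' -> is_palindrome("ubu")
"ubu": s[0]='u' == s[-1]='u' -> is_palindrome("b")
"b": len <= 1 -> True
= True


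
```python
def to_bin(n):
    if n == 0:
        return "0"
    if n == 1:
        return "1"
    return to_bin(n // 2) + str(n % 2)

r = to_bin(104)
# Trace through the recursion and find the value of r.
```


to_bin(104)
= to_bin(52) + "0"
= to_bin(26) + "0" + "0"
= to_bin(13) + "0" + "0" + "0"
= to_bin(6) + "1" + "0" + "0" + "0"
= to_bin(3) + "0" + "1" + "0" + "0" + "0"
= to_bin(1) + "1" + "0" + "1" + "0" + "0" + "0"
= "1" + "1" + "0" + "1" + "0" + "0" + "0"
= "1101000"


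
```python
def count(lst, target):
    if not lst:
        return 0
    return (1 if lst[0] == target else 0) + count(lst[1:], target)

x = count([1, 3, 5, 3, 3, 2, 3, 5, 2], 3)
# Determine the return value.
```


count([1, 3, 5, 3, 3, 2, 3, 5, 2], 3)
lst[0]=1 != 3: 0 + count([3, 5, 3, 3, 2, 3, 5, 2], 3)
lst[0]=3 == 3: 1 + count([5, 3, 3, 2, 3, 5, 2], 3)
lst[0]=5 != 3: 0 + count([3, 3, 2, 3, 5, 2], 3)
lst[0]=3 == 3: 1 + count([3, 2, 3, 5, 2], 3)
lst[0]=3 == 3: 1 + count([2, 3, 5, 2], 3)
lst[0]=2 != 3: 0 + count([3, 5, 2], 3)
lst[0]=3 == 3: 1 + count([5, 2], 3)
lst[0]=5 != 3: 0 + count([2], 3)
lst[0]=2 != 3: 0 + count([], 3)
= 4


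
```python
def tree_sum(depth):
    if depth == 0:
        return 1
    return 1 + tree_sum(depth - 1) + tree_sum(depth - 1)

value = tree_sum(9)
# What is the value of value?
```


tree_sum(9)
= 1 + tree_sum(8) + tree_sum(8)
= 1 + 2 * tree_sum(8)
tree_sum(k) = 2^(k+1) - 1
tree_sum(0) = 1
tree_sum(1) = 3
tree_sum(2) = 7
tree_sum(3) = 15
tree_sum(4) = 31
tree_sum(9) = 2^10 - 1 = 1023


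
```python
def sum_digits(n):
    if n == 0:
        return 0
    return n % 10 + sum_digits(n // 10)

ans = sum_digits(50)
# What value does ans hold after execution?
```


sum_digits(50)
= 0 + sum_digits(5)
= 0 + 5 + sum_digits(0)
= 0 + 5 + 0
= 5


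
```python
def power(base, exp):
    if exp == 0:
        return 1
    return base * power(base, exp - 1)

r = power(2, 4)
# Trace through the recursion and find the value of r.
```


power(2, 4)
= 2 * power(2, 3)
= 2 * 2 * power(2, 2)
= 2 * 2 * 2 * power(2, 1)
= 2 * 2 * 2 * 2 * power(2, 0)
= 2 * 2 * 2 * 2 * 1
= 16


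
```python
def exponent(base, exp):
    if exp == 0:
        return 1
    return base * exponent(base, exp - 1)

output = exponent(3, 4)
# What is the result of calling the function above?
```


exponent(3, 4)
= 3 * exponent(3, 3)
= 3 * 3 * exponent(3, 2)
= 3 * 3 * 3 * exponent(3, 1)
= 3 * 3 * 3 * 3 * exponent(3, 0)
= 3 * 3 * 3 * 3 * 1
= 81


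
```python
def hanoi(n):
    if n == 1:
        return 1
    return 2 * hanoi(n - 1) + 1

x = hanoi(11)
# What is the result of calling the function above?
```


hanoi(11)
= 2 * hanoi(10) + 1
= 2 * (2 * hanoi(9) + 1) + 1
= 2 * (2 * (2 * hanoi(8) + 1) + 1) + 1
= 2 * (2 * (2 * (2 * hanoi(7) + 1) + 1) + 1) + 1
= 2 * (2 * (2 * (2 * (2 * hanoi(6) + 1) + 1) + 1) + 1) + 1
= 2 * (2 * (2 * (2 * (2 * (2 * hanoi(5) + 1) + 1) + 1) + 1) + 1) + 1
= 2 * (2 * (2 * (2 * (2 * (2 * (2 * hanoi(4) + 1) + 1) + 1) + 1) + 1) + 1) + 1
= 2 * (2 * (2 * (2 * (2 * (2 * (2 * (2 * hanoi(3) + 1) + 1) + 1) + 1) + 1) + 1) + 1) + 1
= 2 * (2 * (2 * (2 * (2 * (2 * (2 * (2 * (2 * hanoi(2) + 1) + 1) + 1) + 1) + 1) + 1) + 1) + 1) + 1
= 2 * (2 * (2 * (2 * (2 * (2 * (2 * (2 * (2 * (2 * hanoi(1) + 1) + 1) + 1) + 1) + 1) + 1) + 1) + 1) + 1) + 1
Now compute bottom-up:
hanoi(1) = 1
hanoi(2) = 2 * 1 + 1 = 3
hanoi(3) = 2 * 3 + 1 = 7
hanoi(4) = 2 * 7 + 1 = 15
hanoi(5) = 2 * 15 + 1 = 31
hanoi(6) = 2 * 31 + 1 = 63
hanoi(7) = 2 * 63 + 1 = 127
hanoi(8) = 2 * 127 + 1 = 255
hanoi(9) = 2 * 255 + 1 = 511
hanoi(10) = 2 * 511 + 1 = 1023
hanoi(11) = 2 * 1023 + 1 = 2047
= 2047


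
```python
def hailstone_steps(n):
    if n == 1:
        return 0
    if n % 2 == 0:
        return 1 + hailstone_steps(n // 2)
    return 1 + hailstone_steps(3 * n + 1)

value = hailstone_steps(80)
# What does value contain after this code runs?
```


hailstone_steps(80)
80 is even -> hailstone_steps(40)
40 is even -> hailstone_steps(20)
20 is even -> hailstone_steps(10)
10 is even -> hailstone_steps(5)
5 is odd -> 3*5+1 = 16 -> hailstone_steps(16)
16 is even -> hailstone_steps(8)
8 is even -> hailstone_steps(4)
4 is even -> hailstone_steps(2)
2 is even -> hailstone_steps(1)
Reached 1 after 9 steps
= 9


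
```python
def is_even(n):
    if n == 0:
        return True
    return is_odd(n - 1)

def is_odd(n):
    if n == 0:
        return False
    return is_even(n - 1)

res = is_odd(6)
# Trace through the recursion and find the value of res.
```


is_odd(6)
= is_even(5)
= is_odd(4)
= is_even(3)
= is_odd(2)
= is_even(1)
= is_odd(0)
n == 0: return False
= False


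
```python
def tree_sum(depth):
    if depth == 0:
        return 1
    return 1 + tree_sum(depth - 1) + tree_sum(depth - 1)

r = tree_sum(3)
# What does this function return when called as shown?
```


tree_sum(3)
= 1 + tree_sum(2) + tree_sum(2)
= 1 + 2 * tree_sum(2)
tree_sum(k) = 2^(k+1) - 1
tree_sum(0) = 1
tree_sum(1) = 3
tree_sum(2) = 7
tree_sum(3) = 15
tree_sum(3) = 2^4 - 1 = 15


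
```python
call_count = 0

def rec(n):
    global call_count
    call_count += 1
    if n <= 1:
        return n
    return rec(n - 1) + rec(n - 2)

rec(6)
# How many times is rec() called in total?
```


rec(6) calls rec(5) and rec(4); each non-base call branches into two more.
Let C(k) = total number of calls made by rec(k), including the call to rec(k) itself.
Base cases: C(0) = 1, C(1) = 1
Recurrence: C(k) = 1 + C(k-1) + C(k-2)
  C(2) = 1 + C(1) + C(0) = 1 + 1 + 1 = 3
  C(3) = 1 + C(2) + C(1) = 1 + 3 + 1 = 5
  C(4) = 1 + C(3) + C(2) = 1 + 5 + 3 = 9
  C(5) = 1 + C(4) + C(3) = 1 + 9 + 5 = 15
  C(6) = 1 + C(5) + C(4) = 1 + 15 + 9 = 25
Total calls = C(6) = 25


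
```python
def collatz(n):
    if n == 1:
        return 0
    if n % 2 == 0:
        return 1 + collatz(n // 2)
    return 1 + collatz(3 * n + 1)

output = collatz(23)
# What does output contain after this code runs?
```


collatz(23)
23 is odd -> 3*23+1 = 70 -> collatz(70)
70 is even -> collatz(35)
35 is odd -> 3*35+1 = 106 -> collatz(106)
106 is even -> collatz(53)
53 is odd -> 3*53+1 = 160 -> collatz(160)
160 is even -> collatz(80)
80 is even -> collatz(40)
40 is even -> collatz(20)
20 is even -> collatz(10)
10 is even -> collatz(5)
5 is odd -> 3*5+1 = 16 -> collatz(16)
16 is even -> collatz(8)
8 is even -> collatz(4)
4 is even -> collatz(2)
2 is even -> collatz(1)
Reached 1 after 15 steps
= 15


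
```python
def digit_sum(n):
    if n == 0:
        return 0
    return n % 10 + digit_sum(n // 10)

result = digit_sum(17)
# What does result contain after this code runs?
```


digit_sum(17)
= 7 + digit_sum(1)
= 7 + 1 + digit_sum(0)
= 7 + 1 + 0
= 8


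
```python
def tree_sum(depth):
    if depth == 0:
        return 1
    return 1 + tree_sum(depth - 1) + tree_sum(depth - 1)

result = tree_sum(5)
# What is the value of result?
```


tree_sum(5)
= 1 + tree_sum(4) + tree_sum(4)
= 1 + 2 * tree_sum(4)
tree_sum(k) = 2^(k+1) - 1
tree_sum(0) = 1
tree_sum(1) = 3
tree_sum(2) = 7
tree_sum(3) = 15
tree_sum(4) = 31
tree_sum(5) = 2^6 - 1 = 63


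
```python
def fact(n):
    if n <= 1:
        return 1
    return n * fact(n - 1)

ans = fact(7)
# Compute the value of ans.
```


fact(7)
= 7 * fact(6)
= 7 * 6 * fact(5)
= 7 * 6 * 5 * fact(4)
= 7 * 6 * 5 * 4 * fact(3)
= 7 * 6 * 5 * 4 * 3 * fact(2)
= 7 * 6 * 5 * 4 * 3 * 2 * fact(1)
= 7 * 6 * 5 * 4 * 3 * 2 * 1
= 5040


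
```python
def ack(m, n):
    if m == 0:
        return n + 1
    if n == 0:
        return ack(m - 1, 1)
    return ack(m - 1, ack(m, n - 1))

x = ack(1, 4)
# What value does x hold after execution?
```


ack(1, 4)
= ack(0, ack(1, 3))
First compute ack(1, 3) = 5
= ack(0, 5)
= 6


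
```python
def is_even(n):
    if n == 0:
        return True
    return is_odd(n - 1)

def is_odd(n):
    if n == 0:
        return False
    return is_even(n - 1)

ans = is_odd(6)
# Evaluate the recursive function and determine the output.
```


is_odd(6)
= is_even(5)
= is_odd(4)
= is_even(3)
= is_odd(2)
= is_even(1)
= is_odd(0)
n == 0: return False
= False


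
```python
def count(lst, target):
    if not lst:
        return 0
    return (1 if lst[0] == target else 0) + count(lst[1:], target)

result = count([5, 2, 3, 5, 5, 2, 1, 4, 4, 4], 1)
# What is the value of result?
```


count([5, 2, 3, 5, 5, 2, 1, 4, 4, 4], 1)
lst[0]=5 != 1: 0 + count([2, 3, 5, 5, 2, 1, 4, 4, 4], 1)
lst[0]=2 != 1: 0 + count([3, 5, 5, 2, 1, 4, 4, 4], 1)
lst[0]=3 != 1: 0 + count([5, 5, 2, 1, 4, 4, 4], 1)
lst[0]=5 != 1: 0 + count([5, 2, 1, 4, 4, 4], 1)
lst[0]=5 != 1: 0 + count([2, 1, 4, 4, 4], 1)
lst[0]=2 != 1: 0 + count([1, 4, 4, 4], 1)
lst[0]=1 == 1: 1 + count([4, 4, 4], 1)
lst[0]=4 != 1: 0 + count([4, 4], 1)
lst[0]=4 != 1: 0 + count([4], 1)
lst[0]=4 != 1: 0 + count([], 1)
= 1


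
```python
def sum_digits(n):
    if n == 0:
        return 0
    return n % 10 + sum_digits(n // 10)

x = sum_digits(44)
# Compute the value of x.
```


sum_digits(44)
= 4 + sum_digits(4)
= 4 + 4 + sum_digits(0)
= 4 + 4 + 0
= 8


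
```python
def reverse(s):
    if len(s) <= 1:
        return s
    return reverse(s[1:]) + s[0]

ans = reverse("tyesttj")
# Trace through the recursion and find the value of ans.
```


reverse("tyesttj")
= reverse("yesttj") + "t"
= reverse("esttj") + "y" + "t"
= reverse("sttj") + "e" + "y" + "t"
= reverse("ttj") + "s" + "e" + "y" + "t"
= reverse("tj") + "t" + "s" + "e" + "y" + "t"
= reverse("j") + "t" + "t" + "s" + "e" + "y" + "t"
= "j" + "t" + "t" + "s" + "e" + "y" + "t"
= "jttseyt"


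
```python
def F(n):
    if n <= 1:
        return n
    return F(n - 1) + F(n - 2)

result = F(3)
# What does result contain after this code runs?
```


F(3)
= F(2) + F(1)
Computing bottom-up: F(0)=0, F(1)=1, F(2)=1, F(3)=2
= 2


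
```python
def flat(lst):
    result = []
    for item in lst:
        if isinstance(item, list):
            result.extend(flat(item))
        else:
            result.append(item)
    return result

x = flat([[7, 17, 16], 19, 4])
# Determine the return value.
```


flat([[7, 17, 16], 19, 4])
Processing each element:
  [7, 17, 16] is a list -> flat recursively -> [7, 17, 16]
  19 is not a list -> append 19
  4 is not a list -> append 4
= [7, 17, 16, 19, 4]


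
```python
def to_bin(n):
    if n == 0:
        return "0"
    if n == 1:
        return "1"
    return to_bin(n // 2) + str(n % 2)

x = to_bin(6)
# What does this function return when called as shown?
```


to_bin(6)
= to_bin(3) + "0"
= to_bin(1) + "1" + "0"
= "1" + "1" + "0"
= "110"


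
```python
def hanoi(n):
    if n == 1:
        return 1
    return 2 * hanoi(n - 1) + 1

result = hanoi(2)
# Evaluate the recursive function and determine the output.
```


hanoi(2)
= 2 * hanoi(1) + 1
Now compute bottom-up:
hanoi(1) = 1
hanoi(2) = 2 * 1 + 1 = 3
= 3
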